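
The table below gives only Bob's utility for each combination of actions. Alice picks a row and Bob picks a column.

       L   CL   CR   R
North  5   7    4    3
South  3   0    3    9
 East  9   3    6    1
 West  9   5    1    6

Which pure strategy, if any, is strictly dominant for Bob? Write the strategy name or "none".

none

L fails to dominate CL at North (5<7).
CL fails to dominate L at South (0<3).
CR fails to dominate L at North (4<5).
R fails to dominate L at North (3<5).
No single strategy dominates all the others.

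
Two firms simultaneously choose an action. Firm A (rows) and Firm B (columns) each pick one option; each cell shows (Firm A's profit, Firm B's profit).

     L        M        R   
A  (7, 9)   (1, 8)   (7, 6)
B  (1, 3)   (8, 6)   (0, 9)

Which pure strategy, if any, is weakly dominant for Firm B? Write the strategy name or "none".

none

L fails to dominate M at B (3<6).
M fails to dominate L at A (8<9).
R fails to dominate L at A (6<9).
No single strategy dominates all the others.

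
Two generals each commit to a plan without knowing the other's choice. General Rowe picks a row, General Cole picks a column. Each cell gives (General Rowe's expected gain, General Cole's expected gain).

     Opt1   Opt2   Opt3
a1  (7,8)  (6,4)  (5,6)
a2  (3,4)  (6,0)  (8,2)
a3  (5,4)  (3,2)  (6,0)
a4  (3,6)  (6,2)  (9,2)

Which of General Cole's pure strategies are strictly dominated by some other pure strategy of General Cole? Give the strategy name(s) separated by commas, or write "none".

Opt2, Opt3

Opt1: no other strategy beats it everywhere (Opt2 at a1 (8>4); Opt3 at a1 (8>6)).
Opt1 strictly dominates Opt2 — a1: 8>4, a2: 4>0, a3: 4>2, a4: 6>2.
Opt3: dominated, since Opt1 does at least as well everywhere (a1: 8>6, a2: 4>2, a3: 4>0, a4: 6>2).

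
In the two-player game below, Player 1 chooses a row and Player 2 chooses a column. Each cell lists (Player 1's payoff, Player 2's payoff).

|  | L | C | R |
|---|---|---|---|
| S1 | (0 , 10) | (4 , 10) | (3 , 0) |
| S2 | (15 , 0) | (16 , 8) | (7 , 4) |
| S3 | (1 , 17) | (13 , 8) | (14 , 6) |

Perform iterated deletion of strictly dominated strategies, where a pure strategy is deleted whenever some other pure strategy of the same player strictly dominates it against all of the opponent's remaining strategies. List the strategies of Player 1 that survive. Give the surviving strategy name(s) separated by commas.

S2

For Player 1, S2 strictly dominates S1 on the remaining columns (L: 15>0, C: 16>4, R: 7>3); eliminate S1.
Player 2's strategy R is strictly dominated by C (S2: 8>4, S3: 8>6) and is removed.
Row S3 is eliminated: S2 beats it against every remaining column (L: 15>1, C: 16>13).
Player 2's strategy L is strictly dominated by C (S2: 8>0) and is removed.
Among the remaining strategies, none is strictly dominated by another pure strategy of the same player, so the elimination stops.
Surviving strategies — Player 1: {S2}; Player 2: {C}.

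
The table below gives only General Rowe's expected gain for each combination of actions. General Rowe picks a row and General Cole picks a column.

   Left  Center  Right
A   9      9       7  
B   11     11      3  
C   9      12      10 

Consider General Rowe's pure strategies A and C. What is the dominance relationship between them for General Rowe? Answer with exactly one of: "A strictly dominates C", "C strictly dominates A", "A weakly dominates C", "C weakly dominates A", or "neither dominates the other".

Compare A to C across every action of General Cole: Left: 9=9, Center: 9<12, Right: 7<10.
C is at least as good everywhere and strictly better somewhere (tied at Left), so C weakly dominates A.

C weakly dominates A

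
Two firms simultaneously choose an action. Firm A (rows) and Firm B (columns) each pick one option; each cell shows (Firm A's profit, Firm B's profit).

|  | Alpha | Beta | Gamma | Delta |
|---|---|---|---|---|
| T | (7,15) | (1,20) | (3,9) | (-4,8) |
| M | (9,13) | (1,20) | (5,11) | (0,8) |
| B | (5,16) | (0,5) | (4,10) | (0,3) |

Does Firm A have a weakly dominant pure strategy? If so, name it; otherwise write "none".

M vs T: Alpha: 9>7, Beta: 1=1, Gamma: 5>3, Delta: 0>-4.
M vs B: Alpha: 9>5, Beta: 1>0, Gamma: 5>4, Delta: 0=0.
M is at least as good as every other strategy against every opponent action, so it is weakly dominant.

M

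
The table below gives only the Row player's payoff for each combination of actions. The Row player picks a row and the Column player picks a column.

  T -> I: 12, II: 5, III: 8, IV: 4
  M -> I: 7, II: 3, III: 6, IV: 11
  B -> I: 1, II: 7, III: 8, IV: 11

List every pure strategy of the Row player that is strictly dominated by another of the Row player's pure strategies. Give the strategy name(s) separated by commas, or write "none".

Nothing dominates T: M at I (12>7); B at I (12>1).
M: no other strategy beats it everywhere (T at IV (11>4); B at I (7>1)).
B: no other strategy beats it everywhere (T at II (7>5); M at II (7>3)).

none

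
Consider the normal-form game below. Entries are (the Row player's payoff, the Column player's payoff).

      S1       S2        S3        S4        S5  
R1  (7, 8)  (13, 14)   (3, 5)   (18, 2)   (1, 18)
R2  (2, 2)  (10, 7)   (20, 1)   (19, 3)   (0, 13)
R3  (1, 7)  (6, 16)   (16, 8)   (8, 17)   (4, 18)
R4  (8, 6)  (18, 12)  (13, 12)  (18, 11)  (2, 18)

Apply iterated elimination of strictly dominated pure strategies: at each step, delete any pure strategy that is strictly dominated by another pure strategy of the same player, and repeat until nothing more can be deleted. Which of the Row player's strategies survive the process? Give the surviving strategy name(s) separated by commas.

For the Column player, S2 strictly dominates S1 on the remaining rows (R1: 14>8, R2: 7>2, R3: 16>7, R4: 12>6); eliminate S1.
The Column player's strategy S2 is strictly dominated by S5 (R1: 18>14, R2: 13>7, R3: 18>16, R4: 18>12) and is removed.
Column S3 is eliminated: S5 beats it against every remaining row (R1: 18>5, R2: 13>1, R3: 18>8, R4: 18>12).
For the Column player, S5 strictly dominates S4 on the remaining rows (R1: 18>2, R2: 13>3, R3: 18>17, R4: 18>11); eliminate S4.
Row R1 is eliminated: R3 beats it against every remaining column (S5: 4>1).
Row R2 is eliminated: R3 beats it against every remaining column (S5: 4>0).
The Row player's strategy R4 is strictly dominated by R3 (S5: 4>2) and is removed.
Among the remaining strategies, none is strictly dominated by another pure strategy of the same player, so the elimination stops.
Surviving strategies — the Row player: {R3}; the Column player: {S5}.

R3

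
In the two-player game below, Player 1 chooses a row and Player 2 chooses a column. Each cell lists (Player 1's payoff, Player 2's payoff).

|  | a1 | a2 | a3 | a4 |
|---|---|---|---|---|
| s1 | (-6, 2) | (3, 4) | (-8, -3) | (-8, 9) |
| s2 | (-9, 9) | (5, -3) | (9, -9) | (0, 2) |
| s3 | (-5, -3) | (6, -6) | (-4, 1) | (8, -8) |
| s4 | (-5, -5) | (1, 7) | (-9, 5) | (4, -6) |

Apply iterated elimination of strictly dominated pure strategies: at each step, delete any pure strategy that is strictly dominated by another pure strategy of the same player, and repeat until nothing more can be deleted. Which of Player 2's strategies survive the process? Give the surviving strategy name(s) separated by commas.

a1, a2, a3

For Player 1, s3 strictly dominates s1 on the remaining columns (a1: -5>-6, a2: 6>3, a3: -4>-8, a4: 8>-8); eliminate s1.
Player 2's strategy a4 is strictly dominated by a1 (s2: 9>2, s3: -3>-8, s4: -5>-6) and is removed.
Among the remaining strategies, none is strictly dominated by another pure strategy of the same player, so the elimination stops.
Surviving strategies — Player 1: {s2, s3, s4}; Player 2: {a1, a2, a3}.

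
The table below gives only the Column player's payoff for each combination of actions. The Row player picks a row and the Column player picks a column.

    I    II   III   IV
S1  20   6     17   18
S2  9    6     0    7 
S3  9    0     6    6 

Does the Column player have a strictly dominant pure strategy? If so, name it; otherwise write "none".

I

I vs II: S1: 20>6, S2: 9>6, S3: 9>0.
I vs III: S1: 20>17, S2: 9>0, S3: 9>6.
I vs IV: S1: 20>18, S2: 9>7, S3: 9>6.
I strictly beats every other strategy against every opponent action, so it is strictly dominant.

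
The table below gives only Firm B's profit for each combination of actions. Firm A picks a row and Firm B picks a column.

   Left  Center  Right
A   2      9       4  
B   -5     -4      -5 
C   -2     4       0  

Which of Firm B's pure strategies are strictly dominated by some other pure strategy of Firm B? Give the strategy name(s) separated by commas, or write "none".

Left, Right

Center strictly dominates Left — A: 9>2, B: -4>-5, C: 4>-2.
Center: no other strategy beats it everywhere (Left at A (9>2); Right at A (9>4)).
Center strictly dominates Right — A: 9>4, B: -4>-5, C: 4>0.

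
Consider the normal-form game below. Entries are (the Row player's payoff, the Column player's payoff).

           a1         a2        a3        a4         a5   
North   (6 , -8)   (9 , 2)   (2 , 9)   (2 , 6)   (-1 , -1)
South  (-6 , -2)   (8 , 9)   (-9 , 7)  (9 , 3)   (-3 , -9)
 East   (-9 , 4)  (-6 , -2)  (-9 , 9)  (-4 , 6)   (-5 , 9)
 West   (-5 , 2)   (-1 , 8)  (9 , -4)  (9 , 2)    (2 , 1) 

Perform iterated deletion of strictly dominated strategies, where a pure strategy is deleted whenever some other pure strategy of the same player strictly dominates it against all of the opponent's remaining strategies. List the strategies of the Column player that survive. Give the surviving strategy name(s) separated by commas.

a2, a3, a4

Row East is eliminated: North beats it against every remaining column (a1: 6>-9, a2: 9>-6, a3: 2>-9, a4: 2>-4, a5: -1>-5).
The Column player's strategy a1 is strictly dominated by a2 (North: 2>-8, South: 9>-2, West: 8>2) and is removed.
The Column player's strategy a5 is strictly dominated by a2 (North: 2>-1, South: 9>-9, West: 8>1) and is removed.
Among the remaining strategies, none is strictly dominated by another pure strategy of the same player, so the elimination stops.
Surviving strategies — the Row player: {North, South, West}; the Column player: {a2, a3, a4}.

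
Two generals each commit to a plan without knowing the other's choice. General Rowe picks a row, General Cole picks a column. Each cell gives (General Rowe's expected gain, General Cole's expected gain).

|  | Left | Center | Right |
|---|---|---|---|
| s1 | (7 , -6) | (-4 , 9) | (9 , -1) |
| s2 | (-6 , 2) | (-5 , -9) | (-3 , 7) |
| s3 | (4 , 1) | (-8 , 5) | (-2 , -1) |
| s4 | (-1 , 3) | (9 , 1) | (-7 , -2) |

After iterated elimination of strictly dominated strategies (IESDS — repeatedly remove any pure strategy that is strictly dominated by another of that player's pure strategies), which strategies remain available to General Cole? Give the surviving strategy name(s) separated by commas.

Left, Center

General Rowe's strategy s2 is strictly dominated by s1 (Left: 7>-6, Center: -4>-5, Right: 9>-3) and is removed.
Row s3 is eliminated: s1 beats it against every remaining column (Left: 7>4, Center: -4>-8, Right: 9>-2).
Column Right is eliminated: Center beats it against every remaining row (s1: 9>-1, s4: 1>-2).
Among the remaining strategies, none is strictly dominated by another pure strategy of the same player, so the elimination stops.
Surviving strategies — General Rowe: {s1, s4}; General Cole: {Left, Center}.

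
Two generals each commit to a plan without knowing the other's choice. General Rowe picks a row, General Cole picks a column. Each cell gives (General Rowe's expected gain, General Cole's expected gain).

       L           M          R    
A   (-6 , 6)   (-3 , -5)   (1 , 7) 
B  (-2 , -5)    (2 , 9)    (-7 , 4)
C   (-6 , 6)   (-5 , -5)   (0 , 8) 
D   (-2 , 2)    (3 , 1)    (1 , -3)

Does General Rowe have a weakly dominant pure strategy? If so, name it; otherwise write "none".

D

D vs A: L: -2>-6, M: 3>-3, R: 1=1.
D vs B: L: -2=-2, M: 3>2, R: 1>-7.
D vs C: L: -2>-6, M: 3>-5, R: 1>0.
D is at least as good as every other strategy against every opponent action, so it is weakly dominant.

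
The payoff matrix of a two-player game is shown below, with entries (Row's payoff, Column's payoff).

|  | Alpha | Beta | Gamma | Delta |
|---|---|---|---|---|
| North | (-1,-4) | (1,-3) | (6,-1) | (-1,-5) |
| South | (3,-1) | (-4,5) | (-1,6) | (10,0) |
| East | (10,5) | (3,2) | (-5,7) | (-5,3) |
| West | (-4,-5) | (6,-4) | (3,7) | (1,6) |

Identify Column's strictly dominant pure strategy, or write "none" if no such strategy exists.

Gamma vs Alpha: North: -1>-4, South: 6>-1, East: 7>5, West: 7>-5.
Gamma vs Beta: North: -1>-3, South: 6>5, East: 7>2, West: 7>-4.
Gamma vs Delta: North: -1>-5, South: 6>0, East: 7>3, West: 7>6.
Gamma strictly beats every other strategy against every opponent action, so it is strictly dominant.

Gamma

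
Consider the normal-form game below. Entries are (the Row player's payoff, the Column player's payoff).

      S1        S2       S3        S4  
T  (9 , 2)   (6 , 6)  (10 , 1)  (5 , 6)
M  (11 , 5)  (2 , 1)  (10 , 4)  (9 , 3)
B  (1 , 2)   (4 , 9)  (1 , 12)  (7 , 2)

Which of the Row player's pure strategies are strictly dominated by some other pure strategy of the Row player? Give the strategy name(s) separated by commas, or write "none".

none

T is not dominated — it holds its own against M at S2 (6>2); B at S1 (9>1).
Nothing dominates M: T at S1 (11>9); B at S1 (11>1).
Nothing dominates B: T at S4 (7>5); M at S2 (4>2).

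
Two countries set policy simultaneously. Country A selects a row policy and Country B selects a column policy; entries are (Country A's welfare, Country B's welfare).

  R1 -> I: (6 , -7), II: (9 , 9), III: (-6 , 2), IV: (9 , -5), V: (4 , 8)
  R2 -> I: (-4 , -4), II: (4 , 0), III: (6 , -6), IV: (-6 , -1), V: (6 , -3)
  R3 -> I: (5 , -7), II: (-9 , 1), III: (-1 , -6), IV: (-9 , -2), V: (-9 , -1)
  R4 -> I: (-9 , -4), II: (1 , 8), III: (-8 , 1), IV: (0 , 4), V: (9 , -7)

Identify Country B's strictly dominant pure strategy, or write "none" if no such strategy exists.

II

II vs I: R1: 9>-7, R2: 0>-4, R3: 1>-7, R4: 8>-4.
II vs III: R1: 9>2, R2: 0>-6, R3: 1>-6, R4: 8>1.
II vs IV: R1: 9>-5, R2: 0>-1, R3: 1>-2, R4: 8>4.
II vs V: R1: 9>8, R2: 0>-3, R3: 1>-1, R4: 8>-7.
II strictly beats every other strategy against every opponent action, so it is strictly dominant.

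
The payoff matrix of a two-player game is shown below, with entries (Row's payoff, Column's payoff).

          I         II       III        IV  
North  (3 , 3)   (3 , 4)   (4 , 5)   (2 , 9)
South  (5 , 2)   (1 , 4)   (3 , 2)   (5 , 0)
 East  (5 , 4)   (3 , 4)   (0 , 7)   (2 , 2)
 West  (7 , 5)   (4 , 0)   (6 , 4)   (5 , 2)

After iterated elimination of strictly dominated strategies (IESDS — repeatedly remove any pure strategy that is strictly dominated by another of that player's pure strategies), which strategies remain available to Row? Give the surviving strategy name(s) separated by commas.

West

Row North is eliminated: West beats it against every remaining column (I: 7>3, II: 4>3, III: 6>4, IV: 5>2).
Row's strategy East is strictly dominated by West (I: 7>5, II: 4>3, III: 6>0, IV: 5>2) and is removed.
Column IV is eliminated: I beats it against every remaining row (South: 2>0, West: 5>2).
Row South is eliminated: West beats it against every remaining column (I: 7>5, II: 4>1, III: 6>3).
Column II is eliminated: I beats it against every remaining row (West: 5>0).
For Column, I strictly dominates III on the remaining rows (West: 5>4); eliminate III.
Among the remaining strategies, none is strictly dominated by another pure strategy of the same player, so the elimination stops.
Surviving strategies — Row: {West}; Column: {I}.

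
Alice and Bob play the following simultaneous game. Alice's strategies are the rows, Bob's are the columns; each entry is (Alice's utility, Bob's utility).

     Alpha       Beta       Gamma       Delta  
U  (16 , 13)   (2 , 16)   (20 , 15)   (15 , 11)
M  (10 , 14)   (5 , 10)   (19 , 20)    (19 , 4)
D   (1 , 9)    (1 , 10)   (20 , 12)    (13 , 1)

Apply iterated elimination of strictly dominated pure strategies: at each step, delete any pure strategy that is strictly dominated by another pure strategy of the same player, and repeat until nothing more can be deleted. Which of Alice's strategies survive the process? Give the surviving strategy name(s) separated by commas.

U, M, D

Bob's strategy Alpha is strictly dominated by Gamma (U: 15>13, M: 20>14, D: 12>9) and is removed.
For Bob, Beta strictly dominates Delta on the remaining rows (U: 16>11, M: 10>4, D: 10>1); eliminate Delta.
Among the remaining strategies, none is strictly dominated by another pure strategy of the same player, so the elimination stops.
Surviving strategies — Alice: {U, M, D}; Bob: {Beta, Gamma}.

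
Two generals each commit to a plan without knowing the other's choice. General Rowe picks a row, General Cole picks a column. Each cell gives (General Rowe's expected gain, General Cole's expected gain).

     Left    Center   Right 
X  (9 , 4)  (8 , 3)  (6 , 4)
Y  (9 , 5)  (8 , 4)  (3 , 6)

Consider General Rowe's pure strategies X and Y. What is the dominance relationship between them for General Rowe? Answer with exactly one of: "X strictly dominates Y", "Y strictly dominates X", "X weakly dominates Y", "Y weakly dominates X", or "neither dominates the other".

X's payoffs vs Y's, by General Cole's action — Left: 9=9, Center: 8=8, Right: 6>3.
X is at least as good everywhere and strictly better somewhere (tied only at Left, Center), so X weakly but not strictly dominates Y.

X weakly dominates Y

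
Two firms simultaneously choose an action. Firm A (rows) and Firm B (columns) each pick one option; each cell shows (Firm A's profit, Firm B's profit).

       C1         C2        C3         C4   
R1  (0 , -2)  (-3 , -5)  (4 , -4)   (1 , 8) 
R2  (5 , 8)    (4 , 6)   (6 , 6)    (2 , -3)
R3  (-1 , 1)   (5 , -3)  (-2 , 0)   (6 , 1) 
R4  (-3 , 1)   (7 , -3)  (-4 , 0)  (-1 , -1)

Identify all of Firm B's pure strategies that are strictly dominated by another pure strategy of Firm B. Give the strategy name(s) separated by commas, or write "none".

C2, C3

Nothing dominates C1: C2 at R1 (-2>-5); C3 at R1 (-2>-4); C4 at R2 (8>-3).
C1 strictly dominates C2 — R1: -2>-5, R2: 8>6, R3: 1>-3, R4: 1>-3.
C3: dominated, since C1 does at least as well everywhere (R1: -2>-4, R2: 8>6, R3: 1>0, R4: 1>0).
C4 is not dominated — it holds its own against C1 at R1 (8>-2); C2 at R1 (8>-5); C3 at R1 (8>-4).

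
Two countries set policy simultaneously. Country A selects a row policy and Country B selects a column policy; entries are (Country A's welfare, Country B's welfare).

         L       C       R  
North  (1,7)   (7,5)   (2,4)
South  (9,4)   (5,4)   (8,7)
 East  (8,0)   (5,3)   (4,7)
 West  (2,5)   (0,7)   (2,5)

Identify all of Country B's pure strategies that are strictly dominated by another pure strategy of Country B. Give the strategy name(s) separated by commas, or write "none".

L: no other strategy beats it everywhere (C at North (7>5); R at North (7>4)).
C: no other strategy beats it everywhere (L at South (4=4); R at North (5>4)).
R: no other strategy beats it everywhere (L at South (7>4); C at South (7>4)).

none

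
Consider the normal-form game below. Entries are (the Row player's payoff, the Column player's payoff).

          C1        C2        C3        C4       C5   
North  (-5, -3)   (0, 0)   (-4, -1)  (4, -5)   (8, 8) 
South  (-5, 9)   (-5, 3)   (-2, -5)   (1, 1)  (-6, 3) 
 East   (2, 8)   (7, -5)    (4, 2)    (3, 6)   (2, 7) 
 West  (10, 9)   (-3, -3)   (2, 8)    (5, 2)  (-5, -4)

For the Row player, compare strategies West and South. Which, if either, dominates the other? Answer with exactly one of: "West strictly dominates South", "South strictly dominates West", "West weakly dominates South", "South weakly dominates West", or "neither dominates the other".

West strictly dominates South

Compare West to South across every action of the Column player: C1: 10>-5, C2: -3>-5, C3: 2>-2, C4: 5>1, C5: -5>-6.
West gives a strictly higher payoff against every action of the Column player, so West strictly dominates South.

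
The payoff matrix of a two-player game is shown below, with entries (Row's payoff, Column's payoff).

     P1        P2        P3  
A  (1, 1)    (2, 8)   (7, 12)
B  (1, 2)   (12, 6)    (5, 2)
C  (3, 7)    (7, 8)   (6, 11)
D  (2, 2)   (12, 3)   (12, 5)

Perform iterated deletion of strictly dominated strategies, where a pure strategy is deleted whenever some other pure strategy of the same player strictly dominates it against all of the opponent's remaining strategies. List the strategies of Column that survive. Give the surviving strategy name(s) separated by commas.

P2, P3

For Row, D strictly dominates A on the remaining columns (P1: 2>1, P2: 12>2, P3: 12>7); eliminate A.
For Column, P2 strictly dominates P1 on the remaining rows (B: 6>2, C: 8>7, D: 3>2); eliminate P1.
Row's strategy C is strictly dominated by D (P2: 12>7, P3: 12>6) and is removed.
Among the remaining strategies, none is strictly dominated by another pure strategy of the same player, so the elimination stops.
Surviving strategies — Row: {B, D}; Column: {P2, P3}.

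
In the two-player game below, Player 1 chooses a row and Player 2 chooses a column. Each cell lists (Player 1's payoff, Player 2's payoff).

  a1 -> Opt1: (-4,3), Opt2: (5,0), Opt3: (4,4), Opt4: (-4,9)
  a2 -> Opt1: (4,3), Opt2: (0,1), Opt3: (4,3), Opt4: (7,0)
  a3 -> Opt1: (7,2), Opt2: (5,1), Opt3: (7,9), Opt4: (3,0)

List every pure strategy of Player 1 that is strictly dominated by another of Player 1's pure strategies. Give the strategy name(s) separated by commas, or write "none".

Nothing dominates a1: a2 at Opt2 (5>0); a3 at Opt2 (5=5).
Nothing dominates a2: a1 at Opt1 (4>-4); a3 at Opt4 (7>3).
a3: no other strategy beats it everywhere (a1 at Opt1 (7>-4); a2 at Opt1 (7>4)).

none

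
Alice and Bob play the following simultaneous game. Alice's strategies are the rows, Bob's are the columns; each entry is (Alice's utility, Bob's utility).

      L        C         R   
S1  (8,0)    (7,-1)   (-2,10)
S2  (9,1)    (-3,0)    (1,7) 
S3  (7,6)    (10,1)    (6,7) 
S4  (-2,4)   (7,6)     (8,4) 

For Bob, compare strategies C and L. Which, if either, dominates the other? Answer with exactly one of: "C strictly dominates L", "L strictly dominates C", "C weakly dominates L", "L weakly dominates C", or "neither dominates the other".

Compare C to L across each choice by Alice: S1: -1<0, S2: 0<1, S3: 1<6, S4: 6>4.
C does better at S4 but worse at S1, S2, S3; neither strategy dominates the other.

neither dominates the other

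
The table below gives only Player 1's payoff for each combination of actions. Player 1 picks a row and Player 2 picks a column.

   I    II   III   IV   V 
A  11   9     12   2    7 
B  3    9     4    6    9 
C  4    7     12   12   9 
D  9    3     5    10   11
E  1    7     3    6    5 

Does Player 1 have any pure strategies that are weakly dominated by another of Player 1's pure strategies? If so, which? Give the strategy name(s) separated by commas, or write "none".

Nothing dominates A: B at I (11>3); C at I (11>4); D at I (11>9); E at I (11>1).
Nothing dominates B: A at IV (6>2); C at II (9>7); D at II (9>3); E at I (3>1).
C: no other strategy beats it everywhere (A at IV (12>2); B at I (4>3); D at II (7>3); E at I (4>1)).
D is not dominated — it holds its own against A at IV (10>2); B at I (9>3); C at I (9>4); E at I (9>1).
B weakly dominates E — I: 3>1, II: 9>7, III: 4>3, IV: 6=6, V: 9>5.

E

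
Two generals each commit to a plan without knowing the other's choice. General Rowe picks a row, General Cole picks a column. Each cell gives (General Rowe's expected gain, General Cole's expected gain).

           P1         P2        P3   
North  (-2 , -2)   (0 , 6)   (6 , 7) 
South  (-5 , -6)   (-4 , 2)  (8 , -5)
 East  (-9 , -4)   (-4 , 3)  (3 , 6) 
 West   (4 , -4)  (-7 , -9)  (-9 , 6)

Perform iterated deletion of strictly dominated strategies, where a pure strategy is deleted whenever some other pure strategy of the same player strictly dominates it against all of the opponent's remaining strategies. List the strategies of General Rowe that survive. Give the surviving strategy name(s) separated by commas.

North, South

Row East is eliminated: North beats it against every remaining column (P1: -2>-9, P2: 0>-4, P3: 6>3).
General Cole's strategy P1 is strictly dominated by P3 (North: 7>-2, South: -5>-6, West: 6>-4) and is removed.
Row West is eliminated: North beats it against every remaining column (P2: 0>-7, P3: 6>-9).
Among the remaining strategies, none is strictly dominated by another pure strategy of the same player, so the elimination stops.
Surviving strategies — General Rowe: {North, South}; General Cole: {P2, P3}.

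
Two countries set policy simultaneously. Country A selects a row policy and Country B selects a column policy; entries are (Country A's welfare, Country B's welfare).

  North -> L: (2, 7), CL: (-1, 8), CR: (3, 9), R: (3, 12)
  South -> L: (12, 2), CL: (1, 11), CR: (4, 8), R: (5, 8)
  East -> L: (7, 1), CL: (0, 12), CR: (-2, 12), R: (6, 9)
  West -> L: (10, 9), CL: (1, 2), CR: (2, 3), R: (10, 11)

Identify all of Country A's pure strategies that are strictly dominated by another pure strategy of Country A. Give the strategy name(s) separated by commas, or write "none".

North, East

North is strictly dominated by South (L: 12>2, CL: 1>-1, CR: 4>3, R: 5>3).
South is not dominated — it holds its own against North at L (12>2); East at L (12>7); West at L (12>10).
West strictly dominates East — L: 10>7, CL: 1>0, CR: 2>-2, R: 10>6.
West: no other strategy beats it everywhere (North at L (10>2); South at CL (1=1); East at L (10>7)).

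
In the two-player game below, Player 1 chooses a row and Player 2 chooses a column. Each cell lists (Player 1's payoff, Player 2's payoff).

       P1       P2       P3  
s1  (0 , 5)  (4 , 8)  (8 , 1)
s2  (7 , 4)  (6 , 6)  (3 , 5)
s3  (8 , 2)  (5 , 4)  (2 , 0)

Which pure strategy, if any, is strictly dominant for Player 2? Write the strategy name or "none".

P2

P2 vs P1: s1: 8>5, s2: 6>4, s3: 4>2.
P2 vs P3: s1: 8>1, s2: 6>5, s3: 4>0.
P2 strictly beats every other strategy against every opponent action, so it is strictly dominant.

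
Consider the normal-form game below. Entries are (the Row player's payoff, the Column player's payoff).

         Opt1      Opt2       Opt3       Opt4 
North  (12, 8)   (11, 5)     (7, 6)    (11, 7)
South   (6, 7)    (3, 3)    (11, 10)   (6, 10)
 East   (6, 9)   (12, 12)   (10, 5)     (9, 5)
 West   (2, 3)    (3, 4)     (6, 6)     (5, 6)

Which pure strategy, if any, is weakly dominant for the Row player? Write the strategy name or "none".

North fails to dominate South at Opt3 (7<11).
South fails to dominate North at Opt1 (6<12).
East fails to dominate North at Opt1 (6<12).
West fails to dominate North at Opt1 (2<12).
No single strategy dominates all the others.

none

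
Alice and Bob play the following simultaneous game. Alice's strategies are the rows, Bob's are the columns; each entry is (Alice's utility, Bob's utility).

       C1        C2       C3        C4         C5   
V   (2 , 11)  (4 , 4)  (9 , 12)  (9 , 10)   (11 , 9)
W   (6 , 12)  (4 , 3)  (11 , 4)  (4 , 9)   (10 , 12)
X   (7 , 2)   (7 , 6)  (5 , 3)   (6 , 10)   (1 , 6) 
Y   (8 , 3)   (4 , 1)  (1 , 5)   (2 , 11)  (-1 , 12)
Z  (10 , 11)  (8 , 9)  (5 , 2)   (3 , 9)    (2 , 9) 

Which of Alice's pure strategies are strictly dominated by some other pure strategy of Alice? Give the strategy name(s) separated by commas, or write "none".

Y

Nothing dominates V: W at C2 (4=4); X at C3 (9>5); Y at C2 (4=4); Z at C3 (9>5).
W is not dominated — it holds its own against V at C1 (6>2); X at C3 (11>5); Y at C2 (4=4); Z at C3 (11>5).
Nothing dominates X: V at C1 (7>2); W at C1 (7>6); Y at C2 (7>4); Z at C3 (5=5).
Z strictly dominates Y — C1: 10>8, C2: 8>4, C3: 5>1, C4: 3>2, C5: 2>-1.
Nothing dominates Z: V at C1 (10>2); W at C1 (10>6); X at C1 (10>7); Y at C1 (10>8).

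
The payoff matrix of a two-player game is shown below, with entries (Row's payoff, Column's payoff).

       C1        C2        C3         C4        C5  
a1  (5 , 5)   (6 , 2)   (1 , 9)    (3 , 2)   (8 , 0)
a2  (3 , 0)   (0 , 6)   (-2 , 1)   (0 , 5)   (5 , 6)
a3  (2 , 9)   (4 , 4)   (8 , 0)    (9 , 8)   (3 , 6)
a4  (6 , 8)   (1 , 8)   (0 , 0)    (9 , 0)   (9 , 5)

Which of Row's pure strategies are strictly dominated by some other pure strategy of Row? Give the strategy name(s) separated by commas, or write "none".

a1 is not dominated — it holds its own against a2 at C1 (5>3); a3 at C1 (5>2); a4 at C2 (6>1).
a1 strictly dominates a2 — C1: 5>3, C2: 6>0, C3: 1>-2, C4: 3>0, C5: 8>5.
a3: no other strategy beats it everywhere (a1 at C3 (8>1); a2 at C2 (4>0); a4 at C2 (4>1)).
a4: no other strategy beats it everywhere (a1 at C1 (6>5); a2 at C1 (6>3); a3 at C1 (6>2)).

a2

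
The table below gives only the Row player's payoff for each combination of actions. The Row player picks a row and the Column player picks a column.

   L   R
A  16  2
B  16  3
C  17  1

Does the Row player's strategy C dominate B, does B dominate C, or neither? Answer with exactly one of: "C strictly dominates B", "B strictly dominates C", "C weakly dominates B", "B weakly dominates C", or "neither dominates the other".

C's payoffs vs B's, by the Column player's action — L: 17>16, R: 1<3.
C does better at L but worse at R; neither strategy dominates the other.

neither dominates the other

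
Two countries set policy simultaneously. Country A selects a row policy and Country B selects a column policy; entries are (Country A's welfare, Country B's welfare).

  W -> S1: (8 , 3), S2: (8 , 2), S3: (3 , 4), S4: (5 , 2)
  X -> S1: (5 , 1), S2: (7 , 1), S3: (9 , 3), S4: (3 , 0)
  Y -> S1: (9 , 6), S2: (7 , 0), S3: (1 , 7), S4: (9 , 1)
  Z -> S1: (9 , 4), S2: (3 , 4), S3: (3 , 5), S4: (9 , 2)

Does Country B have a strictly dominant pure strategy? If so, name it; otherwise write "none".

S3 vs S1: W: 4>3, X: 3>1, Y: 7>6, Z: 5>4.
S3 vs S2: W: 4>2, X: 3>1, Y: 7>0, Z: 5>4.
S3 vs S4: W: 4>2, X: 3>0, Y: 7>1, Z: 5>2.
S3 strictly beats every other strategy against every opponent action, so it is strictly dominant.

S3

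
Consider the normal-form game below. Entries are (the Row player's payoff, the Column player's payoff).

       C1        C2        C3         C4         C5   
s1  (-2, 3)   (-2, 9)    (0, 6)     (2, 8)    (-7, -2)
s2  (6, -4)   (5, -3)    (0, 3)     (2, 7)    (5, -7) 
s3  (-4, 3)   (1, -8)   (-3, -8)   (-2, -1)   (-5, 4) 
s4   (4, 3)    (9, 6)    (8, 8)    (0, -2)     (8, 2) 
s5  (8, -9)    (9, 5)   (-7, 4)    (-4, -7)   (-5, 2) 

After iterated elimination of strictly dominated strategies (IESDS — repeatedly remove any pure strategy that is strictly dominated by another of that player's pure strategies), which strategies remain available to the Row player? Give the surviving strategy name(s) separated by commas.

s1, s2, s4, s5

The Row player's strategy s3 is strictly dominated by s2 (C1: 6>-4, C2: 5>1, C3: 0>-3, C4: 2>-2, C5: 5>-5) and is removed.
Column C1 is eliminated: C2 beats it against every remaining row (s1: 9>3, s2: -3>-4, s4: 6>3, s5: 5>-9).
The Column player's strategy C5 is strictly dominated by C2 (s1: 9>-2, s2: -3>-7, s4: 6>2, s5: 5>2) and is removed.
Among the remaining strategies, none is strictly dominated by another pure strategy of the same player, so the elimination stops.
Surviving strategies — the Row player: {s1, s2, s4, s5}; the Column player: {C2, C3, C4}.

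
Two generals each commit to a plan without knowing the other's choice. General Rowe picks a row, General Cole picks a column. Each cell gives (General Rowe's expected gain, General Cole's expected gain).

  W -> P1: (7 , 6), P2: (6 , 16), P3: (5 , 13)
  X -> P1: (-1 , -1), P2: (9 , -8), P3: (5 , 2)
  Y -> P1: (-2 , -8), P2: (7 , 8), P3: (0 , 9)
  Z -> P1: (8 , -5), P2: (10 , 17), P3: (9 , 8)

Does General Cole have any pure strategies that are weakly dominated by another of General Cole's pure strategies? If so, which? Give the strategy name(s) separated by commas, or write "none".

P1: dominated, since P3 does at least as well everywhere (W: 13>6, X: 2>-1, Y: 9>-8, Z: 8>-5).
P2 is not dominated — it holds its own against P1 at W (16>6); P3 at W (16>13).
P3: no other strategy beats it everywhere (P1 at W (13>6); P2 at X (2>-8)).

P1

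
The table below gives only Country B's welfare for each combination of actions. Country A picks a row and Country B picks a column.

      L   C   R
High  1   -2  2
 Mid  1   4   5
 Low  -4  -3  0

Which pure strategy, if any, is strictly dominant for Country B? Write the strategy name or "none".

R

R vs L: High: 2>1, Mid: 5>1, Low: 0>-4.
R vs C: High: 2>-2, Mid: 5>4, Low: 0>-3.
R strictly beats every other strategy against every opponent action, so it is strictly dominant.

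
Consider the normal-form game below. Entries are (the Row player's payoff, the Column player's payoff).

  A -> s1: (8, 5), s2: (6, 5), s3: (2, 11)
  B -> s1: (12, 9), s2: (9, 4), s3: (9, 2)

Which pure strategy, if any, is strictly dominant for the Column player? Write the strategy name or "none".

none

s1 fails to dominate s2 at A (5=5).
s2 fails to dominate s1 at A (5=5).
s3 fails to dominate s1 at B (2<9).
No single strategy dominates all the others.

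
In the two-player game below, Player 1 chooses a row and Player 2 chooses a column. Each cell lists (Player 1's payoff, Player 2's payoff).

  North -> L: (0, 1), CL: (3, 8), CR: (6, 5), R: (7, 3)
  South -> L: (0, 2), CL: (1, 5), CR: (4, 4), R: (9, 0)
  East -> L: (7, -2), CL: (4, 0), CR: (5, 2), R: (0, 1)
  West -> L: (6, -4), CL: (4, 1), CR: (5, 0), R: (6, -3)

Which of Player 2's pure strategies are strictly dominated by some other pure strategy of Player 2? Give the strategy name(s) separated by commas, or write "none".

CL strictly dominates L — North: 8>1, South: 5>2, East: 0>-2, West: 1>-4.
CL: no other strategy beats it everywhere (L at North (8>1); CR at North (8>5); R at North (8>3)).
CR: no other strategy beats it everywhere (L at North (5>1); CL at East (2>0); R at North (5>3)).
R: dominated, since CR does at least as well everywhere (North: 5>3, South: 4>0, East: 2>1, West: 0>-3).

L, R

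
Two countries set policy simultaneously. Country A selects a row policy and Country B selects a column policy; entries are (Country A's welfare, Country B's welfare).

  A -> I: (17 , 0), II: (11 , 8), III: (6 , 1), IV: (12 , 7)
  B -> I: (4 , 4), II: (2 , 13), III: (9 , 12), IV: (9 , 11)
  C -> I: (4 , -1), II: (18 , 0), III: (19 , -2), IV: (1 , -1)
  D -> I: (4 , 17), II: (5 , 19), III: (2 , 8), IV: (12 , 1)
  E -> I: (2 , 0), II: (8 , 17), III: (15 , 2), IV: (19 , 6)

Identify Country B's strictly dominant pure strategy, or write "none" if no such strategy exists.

II vs I: A: 8>0, B: 13>4, C: 0>-1, D: 19>17, E: 17>0.
II vs III: A: 8>1, B: 13>12, C: 0>-2, D: 19>8, E: 17>2.
II vs IV: A: 8>7, B: 13>11, C: 0>-1, D: 19>1, E: 17>6.
II strictly beats every other strategy against every opponent action, so it is strictly dominant.

II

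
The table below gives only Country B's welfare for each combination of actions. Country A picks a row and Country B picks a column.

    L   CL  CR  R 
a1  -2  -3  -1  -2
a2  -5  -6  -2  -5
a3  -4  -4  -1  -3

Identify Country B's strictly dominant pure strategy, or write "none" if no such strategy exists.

CR

CR vs L: a1: -1>-2, a2: -2>-5, a3: -1>-4.
CR vs CL: a1: -1>-3, a2: -2>-6, a3: -1>-4.
CR vs R: a1: -1>-2, a2: -2>-5, a3: -1>-3.
CR strictly beats every other strategy against every opponent action, so it is strictly dominant.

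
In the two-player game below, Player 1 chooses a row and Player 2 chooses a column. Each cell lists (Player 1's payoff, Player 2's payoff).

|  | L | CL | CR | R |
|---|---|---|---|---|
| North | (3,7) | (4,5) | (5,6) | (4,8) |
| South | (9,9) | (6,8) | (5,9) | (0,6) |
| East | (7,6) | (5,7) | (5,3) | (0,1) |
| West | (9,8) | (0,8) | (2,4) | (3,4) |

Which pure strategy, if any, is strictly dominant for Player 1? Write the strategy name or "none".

none

North fails to dominate South at L (3<9).
South fails to dominate North at CR (5=5).
East fails to dominate North at CR (5=5).
West fails to dominate North at CL (0<4).
No single strategy dominates all the others.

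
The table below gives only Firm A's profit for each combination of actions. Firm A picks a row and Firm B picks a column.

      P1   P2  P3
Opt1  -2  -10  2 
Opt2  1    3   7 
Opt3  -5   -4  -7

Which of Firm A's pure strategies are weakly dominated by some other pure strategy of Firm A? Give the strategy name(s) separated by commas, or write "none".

Opt1, Opt3

Opt1 is weakly dominated by Opt2 (P1: 1>-2, P2: 3>-10, P3: 7>2).
Opt2: no other strategy beats it everywhere (Opt1 at P1 (1>-2); Opt3 at P1 (1>-5)).
Opt3: dominated, since Opt2 does at least as well everywhere (P1: 1>-5, P2: 3>-4, P3: 7>-7).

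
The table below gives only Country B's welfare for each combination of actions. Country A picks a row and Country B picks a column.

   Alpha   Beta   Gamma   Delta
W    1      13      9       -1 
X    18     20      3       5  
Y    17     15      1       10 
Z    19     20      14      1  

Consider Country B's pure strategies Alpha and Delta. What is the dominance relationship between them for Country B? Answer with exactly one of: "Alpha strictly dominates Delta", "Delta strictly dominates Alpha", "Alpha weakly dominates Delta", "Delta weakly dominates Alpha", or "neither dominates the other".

Alpha's payoffs vs Delta's, by Country A's action — W: 1>-1, X: 18>5, Y: 17>10, Z: 19>1.
Every comparison favours Alpha, so Alpha strictly dominates Delta.

Alpha strictly dominates Delta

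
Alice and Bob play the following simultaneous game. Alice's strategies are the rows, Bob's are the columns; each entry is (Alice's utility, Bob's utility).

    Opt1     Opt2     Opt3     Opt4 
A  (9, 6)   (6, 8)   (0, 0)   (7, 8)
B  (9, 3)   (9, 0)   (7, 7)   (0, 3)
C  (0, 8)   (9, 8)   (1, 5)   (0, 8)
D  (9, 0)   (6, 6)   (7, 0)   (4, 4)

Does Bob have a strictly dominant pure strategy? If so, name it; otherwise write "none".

none

Opt1 fails to dominate Opt2 at A (6<8).
Opt2 fails to dominate Opt1 at B (0<3).
Opt3 fails to dominate Opt1 at A (0<6).
Opt4 fails to dominate Opt1 at B (3=3).
No single strategy dominates all the others.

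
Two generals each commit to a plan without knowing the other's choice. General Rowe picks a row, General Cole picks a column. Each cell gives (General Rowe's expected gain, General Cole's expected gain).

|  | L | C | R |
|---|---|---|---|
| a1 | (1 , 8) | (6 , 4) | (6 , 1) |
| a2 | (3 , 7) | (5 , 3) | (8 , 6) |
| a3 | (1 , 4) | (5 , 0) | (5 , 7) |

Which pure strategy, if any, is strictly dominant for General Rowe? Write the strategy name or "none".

none

a1 fails to dominate a2 at L (1<3).
a2 fails to dominate a1 at C (5<6).
a3 fails to dominate a1 at L (1=1).
No single strategy dominates all the others.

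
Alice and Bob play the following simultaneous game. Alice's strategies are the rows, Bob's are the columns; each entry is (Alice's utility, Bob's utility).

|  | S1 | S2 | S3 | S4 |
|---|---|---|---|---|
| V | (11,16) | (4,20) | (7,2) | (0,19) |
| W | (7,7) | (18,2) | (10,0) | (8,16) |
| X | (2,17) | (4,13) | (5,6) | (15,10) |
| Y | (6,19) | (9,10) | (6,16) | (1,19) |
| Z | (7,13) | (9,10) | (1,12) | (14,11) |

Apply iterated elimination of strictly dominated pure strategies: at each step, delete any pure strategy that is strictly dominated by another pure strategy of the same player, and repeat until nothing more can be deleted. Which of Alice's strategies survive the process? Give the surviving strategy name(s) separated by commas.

Row Y is eliminated: W beats it against every remaining column (S1: 7>6, S2: 18>9, S3: 10>6, S4: 8>1).
For Bob, S1 strictly dominates S3 on the remaining rows (V: 16>2, W: 7>0, X: 17>6, Z: 13>12); eliminate S3.
Among the remaining strategies, none is strictly dominated by another pure strategy of the same player, so the elimination stops.
Surviving strategies — Alice: {V, W, X, Z}; Bob: {S1, S2, S4}.

V, W, X, Z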